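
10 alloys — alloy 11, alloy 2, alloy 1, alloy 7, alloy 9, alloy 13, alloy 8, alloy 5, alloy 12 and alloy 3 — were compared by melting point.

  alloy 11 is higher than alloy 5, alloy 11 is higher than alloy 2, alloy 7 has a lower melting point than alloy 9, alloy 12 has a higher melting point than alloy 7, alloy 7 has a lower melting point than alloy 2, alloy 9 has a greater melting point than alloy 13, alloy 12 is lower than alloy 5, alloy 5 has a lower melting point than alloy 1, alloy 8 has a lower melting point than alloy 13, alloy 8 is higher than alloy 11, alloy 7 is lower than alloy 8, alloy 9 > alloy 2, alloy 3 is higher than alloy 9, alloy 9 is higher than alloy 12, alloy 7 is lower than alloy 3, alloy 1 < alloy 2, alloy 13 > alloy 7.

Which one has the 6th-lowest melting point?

Chaining the given pairs: alloy 7 < alloy 12 < alloy 5 < alloy 1 < alloy 2 < alloy 11 < alloy 8 < alloy 13 < alloy 9 < alloy 3.
Counting 6 from the smallest end gives alloy 11.

alloy 11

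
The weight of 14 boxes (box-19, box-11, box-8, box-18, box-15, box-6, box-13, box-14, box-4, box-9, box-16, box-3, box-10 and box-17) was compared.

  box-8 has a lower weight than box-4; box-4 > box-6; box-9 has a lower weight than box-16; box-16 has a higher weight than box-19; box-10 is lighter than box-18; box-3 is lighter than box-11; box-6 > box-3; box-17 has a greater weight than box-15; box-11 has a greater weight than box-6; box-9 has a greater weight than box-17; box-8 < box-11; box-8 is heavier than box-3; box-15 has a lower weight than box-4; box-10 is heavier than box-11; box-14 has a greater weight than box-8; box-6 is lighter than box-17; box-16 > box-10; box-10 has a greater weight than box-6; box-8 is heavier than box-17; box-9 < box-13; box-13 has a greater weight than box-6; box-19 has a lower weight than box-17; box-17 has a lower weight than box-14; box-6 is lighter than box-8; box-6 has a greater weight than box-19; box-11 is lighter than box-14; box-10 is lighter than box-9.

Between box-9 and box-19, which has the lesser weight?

box-19

box-19 < box-6 and box-6 < box-17 give box-19 < box-17.
With box-17 < box-8: box-19 < box-6 < box-17 < box-8.
Then box-8 < box-11 extends the chain to box-11.
Then box-11 < box-10 extends the chain to box-10.
With box-10 < box-9: box-19 < box-6 < box-17 < box-8 < box-11 < box-10 < box-9.
So box-19 < box-9; box-19 is the lighter of the two.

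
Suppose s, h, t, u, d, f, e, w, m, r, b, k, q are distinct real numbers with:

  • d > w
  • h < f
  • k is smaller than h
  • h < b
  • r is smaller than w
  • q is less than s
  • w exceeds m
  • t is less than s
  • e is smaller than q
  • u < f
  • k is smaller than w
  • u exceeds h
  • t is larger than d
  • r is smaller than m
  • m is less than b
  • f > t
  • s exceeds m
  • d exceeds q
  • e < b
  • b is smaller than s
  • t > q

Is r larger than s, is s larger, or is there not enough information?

The relevant relations are r < m; m < w; w < d; d < t; t < s.
Chaining these gives r < m < w < d < t < s.
So s is larger.

s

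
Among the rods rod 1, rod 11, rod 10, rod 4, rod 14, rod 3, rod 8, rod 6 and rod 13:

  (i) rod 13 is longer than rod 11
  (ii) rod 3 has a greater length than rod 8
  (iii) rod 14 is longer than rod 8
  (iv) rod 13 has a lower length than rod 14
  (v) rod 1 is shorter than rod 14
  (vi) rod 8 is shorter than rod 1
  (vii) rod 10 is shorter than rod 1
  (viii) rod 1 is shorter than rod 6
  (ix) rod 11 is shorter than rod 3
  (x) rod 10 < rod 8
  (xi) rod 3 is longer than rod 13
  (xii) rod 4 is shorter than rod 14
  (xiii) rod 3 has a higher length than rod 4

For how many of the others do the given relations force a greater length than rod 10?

5

The elements the relations force above rod 10 are rod 8, rod 1, rod 6, rod 3, rod 14 — no chain reaches any other.
That is 5.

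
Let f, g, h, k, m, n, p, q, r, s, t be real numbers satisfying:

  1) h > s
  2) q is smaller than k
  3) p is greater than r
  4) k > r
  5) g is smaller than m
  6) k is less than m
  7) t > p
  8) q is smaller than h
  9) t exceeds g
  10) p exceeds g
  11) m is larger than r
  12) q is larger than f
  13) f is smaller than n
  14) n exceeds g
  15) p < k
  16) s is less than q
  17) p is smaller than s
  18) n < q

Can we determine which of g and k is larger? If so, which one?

k

g < p < s < q < k, by transitivity through p, s, q.
So k is larger.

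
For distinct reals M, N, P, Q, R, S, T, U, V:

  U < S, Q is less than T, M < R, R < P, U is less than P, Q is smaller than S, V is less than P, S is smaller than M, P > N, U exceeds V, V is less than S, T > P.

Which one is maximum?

T

V is not greatest since V < U; U is not greatest since U < P; Q is not greatest since Q < S; S is not greatest since S < M; M is not greatest since M < R; N is not greatest since N < P; R is not greatest since R < P; P is not greatest since P < T.
Only T has nothing above it, so T is the maximum.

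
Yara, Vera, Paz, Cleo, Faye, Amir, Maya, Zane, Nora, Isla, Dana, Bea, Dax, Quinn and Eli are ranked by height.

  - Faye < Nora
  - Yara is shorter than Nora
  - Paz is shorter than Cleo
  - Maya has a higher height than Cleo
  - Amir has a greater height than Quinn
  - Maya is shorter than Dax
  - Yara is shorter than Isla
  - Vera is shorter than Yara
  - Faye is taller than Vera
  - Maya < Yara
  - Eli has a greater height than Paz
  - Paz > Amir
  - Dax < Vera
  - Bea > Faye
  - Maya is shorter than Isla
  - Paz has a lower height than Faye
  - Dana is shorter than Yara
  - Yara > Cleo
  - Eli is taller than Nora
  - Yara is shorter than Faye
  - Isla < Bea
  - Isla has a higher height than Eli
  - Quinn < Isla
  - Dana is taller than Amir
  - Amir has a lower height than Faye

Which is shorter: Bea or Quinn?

Quinn

Link the given pairs in sequence: Quinn < Amir; Amir < Paz; Paz < Cleo; Cleo < Maya; Maya < Dax; Dax < Vera; Vera < Yara; Yara < Nora; Nora < Eli; Eli < Isla; Isla < Bea.
Together: Quinn < Amir < Paz < Cleo < Maya < Dax < Vera < Yara < Nora < Eli < Isla < Bea.
So Quinn < Bea; Quinn is the shorter of the two.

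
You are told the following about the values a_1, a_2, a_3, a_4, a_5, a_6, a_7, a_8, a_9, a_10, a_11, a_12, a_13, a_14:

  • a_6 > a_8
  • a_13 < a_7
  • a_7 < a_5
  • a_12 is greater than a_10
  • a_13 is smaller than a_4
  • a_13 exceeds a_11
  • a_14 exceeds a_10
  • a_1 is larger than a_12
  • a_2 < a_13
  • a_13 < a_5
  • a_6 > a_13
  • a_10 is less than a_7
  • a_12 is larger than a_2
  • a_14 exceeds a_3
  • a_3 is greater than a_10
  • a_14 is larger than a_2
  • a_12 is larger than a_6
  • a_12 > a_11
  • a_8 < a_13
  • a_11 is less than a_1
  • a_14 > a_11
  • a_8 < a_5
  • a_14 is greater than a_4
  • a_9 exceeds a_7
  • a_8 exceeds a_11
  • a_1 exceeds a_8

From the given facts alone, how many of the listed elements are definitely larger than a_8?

9

The elements the relations force above a_8 are a_13, a_6, a_4, a_7, a_5, a_9, a_12, a_14, a_1 — no chain reaches any other.
That is 9.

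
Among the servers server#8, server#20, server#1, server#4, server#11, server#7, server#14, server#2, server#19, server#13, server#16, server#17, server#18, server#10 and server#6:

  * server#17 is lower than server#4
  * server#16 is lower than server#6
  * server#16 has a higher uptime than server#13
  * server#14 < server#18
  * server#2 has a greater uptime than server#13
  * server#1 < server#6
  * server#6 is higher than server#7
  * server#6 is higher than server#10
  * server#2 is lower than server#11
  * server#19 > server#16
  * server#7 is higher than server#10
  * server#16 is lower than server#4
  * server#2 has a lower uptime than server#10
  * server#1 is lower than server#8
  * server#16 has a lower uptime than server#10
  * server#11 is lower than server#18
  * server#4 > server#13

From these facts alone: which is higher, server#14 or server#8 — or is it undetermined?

undetermined

Following every chain through server#14: above server#14 we get server#18.
server#8 is not reached, and no chain runs the other way from server#8 to server#14.
So the given relations leave the order of server#14 and server#8 undetermined.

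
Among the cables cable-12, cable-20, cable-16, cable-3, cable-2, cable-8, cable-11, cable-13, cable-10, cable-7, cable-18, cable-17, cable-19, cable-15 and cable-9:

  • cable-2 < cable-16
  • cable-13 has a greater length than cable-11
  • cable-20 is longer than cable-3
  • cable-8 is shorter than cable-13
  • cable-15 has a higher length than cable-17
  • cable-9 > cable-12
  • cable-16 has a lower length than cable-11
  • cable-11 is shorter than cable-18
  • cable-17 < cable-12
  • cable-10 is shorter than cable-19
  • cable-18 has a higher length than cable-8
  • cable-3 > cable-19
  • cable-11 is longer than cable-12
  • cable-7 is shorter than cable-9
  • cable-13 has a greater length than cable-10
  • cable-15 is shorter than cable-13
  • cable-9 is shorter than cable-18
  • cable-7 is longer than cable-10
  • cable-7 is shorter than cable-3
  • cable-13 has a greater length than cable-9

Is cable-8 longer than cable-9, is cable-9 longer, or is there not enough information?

Following every chain through cable-8: above cable-8 we get cable-18, cable-13.
cable-9 is not reached, and no chain runs the other way from cable-9 to cable-8.
So the given relations leave the order of cable-8 and cable-9 undetermined.

undetermined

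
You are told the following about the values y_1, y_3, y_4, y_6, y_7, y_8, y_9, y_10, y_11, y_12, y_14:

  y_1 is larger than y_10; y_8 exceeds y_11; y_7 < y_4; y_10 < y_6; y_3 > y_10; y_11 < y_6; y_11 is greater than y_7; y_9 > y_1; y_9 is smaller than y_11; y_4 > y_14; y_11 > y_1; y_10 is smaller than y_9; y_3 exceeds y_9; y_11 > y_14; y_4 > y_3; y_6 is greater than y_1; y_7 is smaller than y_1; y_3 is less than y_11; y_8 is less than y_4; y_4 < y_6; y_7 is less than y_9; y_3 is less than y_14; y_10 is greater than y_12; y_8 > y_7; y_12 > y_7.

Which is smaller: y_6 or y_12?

y_12

y_12 < y_10 < y_1 < y_9 < y_3 < y_14 < y_11 < y_8 < y_4 < y_6, by transitivity through y_10, y_1, y_9, y_3, y_14, y_11, y_8, y_4.
So y_12 < y_6; y_12 is the smaller of the two.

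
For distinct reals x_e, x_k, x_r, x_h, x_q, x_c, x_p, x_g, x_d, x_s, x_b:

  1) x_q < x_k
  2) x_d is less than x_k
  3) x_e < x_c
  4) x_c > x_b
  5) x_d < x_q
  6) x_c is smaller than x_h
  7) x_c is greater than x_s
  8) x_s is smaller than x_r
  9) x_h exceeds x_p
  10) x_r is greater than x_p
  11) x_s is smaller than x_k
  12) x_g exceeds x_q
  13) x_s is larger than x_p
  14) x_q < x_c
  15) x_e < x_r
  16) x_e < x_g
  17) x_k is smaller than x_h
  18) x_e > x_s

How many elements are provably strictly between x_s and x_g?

1

Chaining upward from x_s reaches: x_e, x_c, x_k, x_h, x_r.
Chaining downward from x_g reaches: x_p, x_e, x_d, x_q.
Strictly between x_s and x_g are those in both lists: x_e — 1 element.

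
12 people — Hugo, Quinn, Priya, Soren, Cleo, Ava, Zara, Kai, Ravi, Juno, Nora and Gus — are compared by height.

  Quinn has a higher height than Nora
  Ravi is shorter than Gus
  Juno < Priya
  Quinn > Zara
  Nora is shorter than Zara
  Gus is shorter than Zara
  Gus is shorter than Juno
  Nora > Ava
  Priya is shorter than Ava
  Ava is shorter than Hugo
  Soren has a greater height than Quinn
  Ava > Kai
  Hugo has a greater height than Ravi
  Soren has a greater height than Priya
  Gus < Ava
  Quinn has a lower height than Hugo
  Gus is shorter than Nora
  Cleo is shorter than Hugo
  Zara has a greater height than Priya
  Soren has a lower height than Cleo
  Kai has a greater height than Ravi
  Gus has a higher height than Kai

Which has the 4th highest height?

Quinn

Piecing the relations together gives one ordering: Ravi < Kai < Gus < Juno < Priya < Ava < Nora < Zara < Quinn < Soren < Cleo < Hugo.
The 4th largest is Quinn.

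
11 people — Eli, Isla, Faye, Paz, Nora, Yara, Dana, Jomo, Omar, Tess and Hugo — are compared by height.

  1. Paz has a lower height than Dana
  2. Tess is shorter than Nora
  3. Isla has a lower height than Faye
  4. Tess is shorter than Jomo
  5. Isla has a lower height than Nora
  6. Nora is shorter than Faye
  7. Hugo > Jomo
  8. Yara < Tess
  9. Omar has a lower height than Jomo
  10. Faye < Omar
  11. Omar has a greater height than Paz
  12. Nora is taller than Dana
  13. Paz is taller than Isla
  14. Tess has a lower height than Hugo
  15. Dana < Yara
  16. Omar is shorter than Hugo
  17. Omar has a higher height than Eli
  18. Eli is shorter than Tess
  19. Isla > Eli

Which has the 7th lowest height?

The consecutive relations fix a unique order: Eli < Isla < Paz < Dana < Yara < Tess < Nora < Faye < Omar < Jomo < Hugo.
Counting 7 from the smallest end gives Nora.

Nora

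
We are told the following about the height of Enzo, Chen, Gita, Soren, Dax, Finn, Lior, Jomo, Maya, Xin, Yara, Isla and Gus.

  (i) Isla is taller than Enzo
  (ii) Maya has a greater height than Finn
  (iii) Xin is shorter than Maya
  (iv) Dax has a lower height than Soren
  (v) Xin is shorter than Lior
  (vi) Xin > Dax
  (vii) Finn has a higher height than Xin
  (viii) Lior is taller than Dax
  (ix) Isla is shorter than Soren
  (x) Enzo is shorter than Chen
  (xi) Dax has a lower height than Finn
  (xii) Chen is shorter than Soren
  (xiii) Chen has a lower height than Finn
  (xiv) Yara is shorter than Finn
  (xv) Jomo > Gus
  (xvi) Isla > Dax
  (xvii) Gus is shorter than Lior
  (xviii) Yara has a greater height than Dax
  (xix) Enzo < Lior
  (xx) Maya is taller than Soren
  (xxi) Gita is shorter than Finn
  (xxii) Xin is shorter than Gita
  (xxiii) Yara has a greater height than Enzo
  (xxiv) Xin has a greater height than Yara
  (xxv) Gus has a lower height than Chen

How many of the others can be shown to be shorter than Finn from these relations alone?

7

Directly below Finn: Dax, Yara, Xin, Chen, Gita.
One step further: Enzo, Gus (7 so far).
Nothing else is reachable below Finn; 7 in all.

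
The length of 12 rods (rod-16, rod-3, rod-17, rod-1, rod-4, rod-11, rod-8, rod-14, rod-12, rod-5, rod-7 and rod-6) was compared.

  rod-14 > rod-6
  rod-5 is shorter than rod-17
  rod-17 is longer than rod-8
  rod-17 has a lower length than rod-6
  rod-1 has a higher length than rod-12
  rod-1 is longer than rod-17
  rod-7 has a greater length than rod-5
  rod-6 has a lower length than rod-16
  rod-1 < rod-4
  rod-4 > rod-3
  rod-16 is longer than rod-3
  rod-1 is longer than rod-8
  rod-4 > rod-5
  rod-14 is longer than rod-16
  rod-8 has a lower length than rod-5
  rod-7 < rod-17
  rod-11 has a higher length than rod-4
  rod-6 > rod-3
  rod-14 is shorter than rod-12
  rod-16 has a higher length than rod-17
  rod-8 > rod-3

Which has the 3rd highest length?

rod-1

Chaining the given pairs: rod-3 < rod-8 < rod-5 < rod-7 < rod-17 < rod-6 < rod-16 < rod-14 < rod-12 < rod-1 < rod-4 < rod-11.
The 3rd largest is rod-1.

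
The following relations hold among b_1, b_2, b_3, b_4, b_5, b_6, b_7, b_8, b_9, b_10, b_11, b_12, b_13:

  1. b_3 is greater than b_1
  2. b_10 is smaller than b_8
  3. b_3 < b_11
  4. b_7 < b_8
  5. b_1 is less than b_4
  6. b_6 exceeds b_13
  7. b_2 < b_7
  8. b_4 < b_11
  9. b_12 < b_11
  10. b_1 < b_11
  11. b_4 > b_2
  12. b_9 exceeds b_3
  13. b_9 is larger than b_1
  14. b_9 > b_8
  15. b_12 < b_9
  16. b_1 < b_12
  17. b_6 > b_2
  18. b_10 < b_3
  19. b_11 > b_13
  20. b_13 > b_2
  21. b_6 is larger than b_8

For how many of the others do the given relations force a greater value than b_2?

From b_2 the given relations immediately reach b_13, b_7, b_4, b_6.
From those, b_8, b_11 — 6 in total.
From those, b_9 — 7 in total.
No other element is forced above b_2 by the given relations, so the count is 7.

7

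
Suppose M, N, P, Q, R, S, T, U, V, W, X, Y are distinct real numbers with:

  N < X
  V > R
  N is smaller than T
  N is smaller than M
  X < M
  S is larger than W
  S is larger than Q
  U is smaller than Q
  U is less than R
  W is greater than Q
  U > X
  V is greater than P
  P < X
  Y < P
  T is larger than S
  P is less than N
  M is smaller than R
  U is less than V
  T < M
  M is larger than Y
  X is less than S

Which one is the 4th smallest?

X

Chaining the given pairs: Y < P < N < X < U < Q < W < S < T < M < R < V.
Counting 4 from the smallest end gives X.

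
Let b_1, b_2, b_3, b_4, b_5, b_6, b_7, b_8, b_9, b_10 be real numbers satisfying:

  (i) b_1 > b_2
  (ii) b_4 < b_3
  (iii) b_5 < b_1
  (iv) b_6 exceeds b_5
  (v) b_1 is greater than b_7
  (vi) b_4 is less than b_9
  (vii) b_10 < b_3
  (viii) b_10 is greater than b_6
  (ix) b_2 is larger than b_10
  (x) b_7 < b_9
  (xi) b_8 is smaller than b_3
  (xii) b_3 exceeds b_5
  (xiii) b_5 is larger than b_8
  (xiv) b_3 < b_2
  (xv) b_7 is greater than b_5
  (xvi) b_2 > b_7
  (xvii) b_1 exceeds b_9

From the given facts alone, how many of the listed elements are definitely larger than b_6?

4

From b_6 the given relations immediately reach b_10.
From those, b_3, b_2 — 3 in total.
From those, b_1 — 4 in total.
No other element is forced above b_6 by the given relations, so the count is 4.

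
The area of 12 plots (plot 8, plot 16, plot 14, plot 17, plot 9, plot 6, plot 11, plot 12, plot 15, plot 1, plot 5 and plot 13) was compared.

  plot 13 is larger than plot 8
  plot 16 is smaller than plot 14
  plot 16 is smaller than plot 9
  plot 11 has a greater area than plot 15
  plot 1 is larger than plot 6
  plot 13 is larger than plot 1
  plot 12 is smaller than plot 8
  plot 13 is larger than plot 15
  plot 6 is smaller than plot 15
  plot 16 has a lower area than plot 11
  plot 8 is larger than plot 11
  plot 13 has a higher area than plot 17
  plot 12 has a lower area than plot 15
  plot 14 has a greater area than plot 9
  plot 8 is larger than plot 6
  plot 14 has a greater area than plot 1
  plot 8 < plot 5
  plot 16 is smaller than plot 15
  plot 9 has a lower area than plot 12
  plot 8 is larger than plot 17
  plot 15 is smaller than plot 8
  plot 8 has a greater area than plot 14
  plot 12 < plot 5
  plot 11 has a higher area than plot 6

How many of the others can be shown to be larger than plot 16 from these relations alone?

The elements the relations force above plot 16 are plot 9, plot 14, plot 12, plot 15, plot 11, plot 8, plot 13, plot 5 — no chain reaches any other.
That is 8.

8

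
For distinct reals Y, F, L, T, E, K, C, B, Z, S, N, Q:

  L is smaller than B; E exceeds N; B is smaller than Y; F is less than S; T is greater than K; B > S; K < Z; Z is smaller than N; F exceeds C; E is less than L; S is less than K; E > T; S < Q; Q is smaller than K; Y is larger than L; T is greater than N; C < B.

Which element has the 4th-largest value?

The consecutive relations fix a unique order: C < F < S < Q < K < Z < N < T < E < L < B < Y.
The 4th largest is E.

E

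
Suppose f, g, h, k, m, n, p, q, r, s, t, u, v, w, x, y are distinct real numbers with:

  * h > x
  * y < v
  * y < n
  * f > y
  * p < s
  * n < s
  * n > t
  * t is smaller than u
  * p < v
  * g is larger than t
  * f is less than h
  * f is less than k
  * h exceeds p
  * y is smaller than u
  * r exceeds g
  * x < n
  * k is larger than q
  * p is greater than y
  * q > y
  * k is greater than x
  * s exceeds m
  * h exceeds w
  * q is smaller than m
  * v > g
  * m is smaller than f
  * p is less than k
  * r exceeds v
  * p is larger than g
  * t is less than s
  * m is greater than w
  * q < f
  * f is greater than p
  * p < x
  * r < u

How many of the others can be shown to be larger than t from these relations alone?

Directly above t: g, n, s, u.
One step further: p, v, r (7 so far).
One step further: x, f, k, h (11 so far).
No other element is forced above t by the given relations, so the count is 11.

11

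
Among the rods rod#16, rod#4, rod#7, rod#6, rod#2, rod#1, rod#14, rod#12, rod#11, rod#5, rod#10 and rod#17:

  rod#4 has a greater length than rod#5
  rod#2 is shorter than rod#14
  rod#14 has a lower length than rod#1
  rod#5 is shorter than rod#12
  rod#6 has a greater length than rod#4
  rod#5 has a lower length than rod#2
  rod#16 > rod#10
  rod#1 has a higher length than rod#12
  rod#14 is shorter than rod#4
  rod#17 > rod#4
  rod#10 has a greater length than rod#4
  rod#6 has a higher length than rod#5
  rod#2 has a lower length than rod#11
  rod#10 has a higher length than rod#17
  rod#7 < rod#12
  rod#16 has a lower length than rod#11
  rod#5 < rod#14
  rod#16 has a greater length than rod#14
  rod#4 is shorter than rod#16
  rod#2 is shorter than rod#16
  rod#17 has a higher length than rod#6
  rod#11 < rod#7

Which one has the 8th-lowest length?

Piecing the relations together gives one ordering: rod#5 < rod#2 < rod#14 < rod#4 < rod#6 < rod#17 < rod#10 < rod#16 < rod#11 < rod#7 < rod#12 < rod#1.
Counting 8 from the smallest end gives rod#16.

rod#16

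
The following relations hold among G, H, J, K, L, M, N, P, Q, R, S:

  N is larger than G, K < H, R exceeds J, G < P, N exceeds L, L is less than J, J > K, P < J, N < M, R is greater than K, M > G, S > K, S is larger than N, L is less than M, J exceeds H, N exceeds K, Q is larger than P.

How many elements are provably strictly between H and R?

The relations place H below R. An element lies strictly between them when it is forced above H and also forced below R.
Above H: {J}. Below R: {L, G, K, P, J}.
Intersection: {J} — 1.

1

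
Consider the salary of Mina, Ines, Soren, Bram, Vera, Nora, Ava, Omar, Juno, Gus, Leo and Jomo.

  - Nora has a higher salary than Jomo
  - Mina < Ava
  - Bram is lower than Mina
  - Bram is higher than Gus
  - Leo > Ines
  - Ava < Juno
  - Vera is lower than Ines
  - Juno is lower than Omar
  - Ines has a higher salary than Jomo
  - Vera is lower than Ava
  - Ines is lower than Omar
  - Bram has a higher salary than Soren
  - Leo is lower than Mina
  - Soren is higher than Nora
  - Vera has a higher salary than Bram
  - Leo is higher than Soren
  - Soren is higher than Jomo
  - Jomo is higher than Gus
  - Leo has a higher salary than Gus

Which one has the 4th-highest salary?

The consecutive relations fix a unique order: Gus < Jomo < Nora < Soren < Bram < Vera < Ines < Leo < Mina < Ava < Juno < Omar.
Counting 4 from the largest end gives Mina.

Mina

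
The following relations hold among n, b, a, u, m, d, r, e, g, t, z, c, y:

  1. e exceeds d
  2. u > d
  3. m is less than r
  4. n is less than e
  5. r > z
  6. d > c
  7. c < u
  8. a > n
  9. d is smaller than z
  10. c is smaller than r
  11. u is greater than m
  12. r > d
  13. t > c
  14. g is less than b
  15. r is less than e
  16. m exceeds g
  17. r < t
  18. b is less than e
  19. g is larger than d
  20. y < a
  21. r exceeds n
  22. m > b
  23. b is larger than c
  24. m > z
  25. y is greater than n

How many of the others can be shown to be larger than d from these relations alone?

Directly above d: g, z, r, u, e.
One step further: b, m, t (8 so far).
Nothing else is reachable above d; 8 in all.

8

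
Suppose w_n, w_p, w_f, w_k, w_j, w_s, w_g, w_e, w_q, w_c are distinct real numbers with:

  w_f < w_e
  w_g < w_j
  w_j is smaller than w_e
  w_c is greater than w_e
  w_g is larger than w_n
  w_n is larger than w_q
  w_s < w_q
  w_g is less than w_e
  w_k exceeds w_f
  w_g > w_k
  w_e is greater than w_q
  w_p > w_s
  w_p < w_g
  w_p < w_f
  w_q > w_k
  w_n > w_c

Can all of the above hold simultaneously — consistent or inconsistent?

Chaining the given relations yields w_n < w_g < w_j < w_e < w_c, so w_n < w_c. But one relation states w_c < w_n. These cannot both hold.

inconsistent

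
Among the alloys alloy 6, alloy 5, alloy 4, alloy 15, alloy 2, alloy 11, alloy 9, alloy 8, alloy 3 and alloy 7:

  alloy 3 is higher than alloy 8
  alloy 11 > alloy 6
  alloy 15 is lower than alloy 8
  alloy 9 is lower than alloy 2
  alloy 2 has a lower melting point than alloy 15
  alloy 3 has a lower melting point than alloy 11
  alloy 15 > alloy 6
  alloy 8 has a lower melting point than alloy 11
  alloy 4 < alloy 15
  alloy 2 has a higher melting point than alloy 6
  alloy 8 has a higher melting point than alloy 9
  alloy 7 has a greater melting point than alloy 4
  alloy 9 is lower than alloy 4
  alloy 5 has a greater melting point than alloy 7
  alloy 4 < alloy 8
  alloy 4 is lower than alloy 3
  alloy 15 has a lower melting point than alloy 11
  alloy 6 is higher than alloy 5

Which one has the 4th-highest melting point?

alloy 15

Chaining the given pairs: alloy 9 < alloy 4 < alloy 7 < alloy 5 < alloy 6 < alloy 2 < alloy 15 < alloy 8 < alloy 3 < alloy 11.
Counting 4 from the largest end gives alloy 15.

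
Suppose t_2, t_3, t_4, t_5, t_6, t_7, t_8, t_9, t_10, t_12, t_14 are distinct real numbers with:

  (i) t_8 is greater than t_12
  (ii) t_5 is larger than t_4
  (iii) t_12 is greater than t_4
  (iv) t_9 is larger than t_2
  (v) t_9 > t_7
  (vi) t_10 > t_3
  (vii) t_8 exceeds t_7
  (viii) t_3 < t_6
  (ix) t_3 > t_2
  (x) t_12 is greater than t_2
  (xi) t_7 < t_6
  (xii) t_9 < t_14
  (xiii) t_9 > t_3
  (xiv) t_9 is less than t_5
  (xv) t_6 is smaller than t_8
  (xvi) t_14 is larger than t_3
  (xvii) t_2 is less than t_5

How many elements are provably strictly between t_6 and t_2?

1

Chaining upward from t_2 reaches: t_3, t_9, t_14, t_12, t_8, t_5, t_10.
Chaining downward from t_6 reaches: t_3, t_7.
Strictly between t_2 and t_6 are those in both lists: t_3 — 1 element.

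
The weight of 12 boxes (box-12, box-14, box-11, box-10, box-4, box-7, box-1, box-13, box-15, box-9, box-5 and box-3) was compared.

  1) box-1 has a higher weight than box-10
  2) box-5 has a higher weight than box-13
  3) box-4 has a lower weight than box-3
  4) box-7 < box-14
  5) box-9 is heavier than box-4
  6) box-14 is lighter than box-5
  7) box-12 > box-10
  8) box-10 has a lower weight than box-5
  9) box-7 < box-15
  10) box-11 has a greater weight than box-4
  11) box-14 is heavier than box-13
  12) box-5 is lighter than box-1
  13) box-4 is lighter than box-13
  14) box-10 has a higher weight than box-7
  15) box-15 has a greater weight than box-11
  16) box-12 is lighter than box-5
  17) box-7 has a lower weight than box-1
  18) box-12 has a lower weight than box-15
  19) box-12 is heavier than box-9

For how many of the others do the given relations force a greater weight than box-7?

6

Directly above box-7: box-14, box-10, box-15, box-1.
One step further: box-12, box-5 (6 so far).
No other element is forced above box-7 by the given relations, so the count is 6.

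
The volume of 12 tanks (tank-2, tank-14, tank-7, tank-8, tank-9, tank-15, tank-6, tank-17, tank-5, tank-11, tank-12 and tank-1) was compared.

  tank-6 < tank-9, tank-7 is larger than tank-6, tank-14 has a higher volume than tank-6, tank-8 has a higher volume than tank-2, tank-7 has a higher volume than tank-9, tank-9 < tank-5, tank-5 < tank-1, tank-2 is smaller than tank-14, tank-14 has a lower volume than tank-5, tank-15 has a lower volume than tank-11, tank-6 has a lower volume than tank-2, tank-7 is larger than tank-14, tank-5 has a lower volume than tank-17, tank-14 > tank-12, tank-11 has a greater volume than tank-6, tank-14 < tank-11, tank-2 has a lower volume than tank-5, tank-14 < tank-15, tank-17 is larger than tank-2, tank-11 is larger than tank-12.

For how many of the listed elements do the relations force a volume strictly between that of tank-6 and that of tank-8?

1

The relations place tank-6 below tank-8. An element lies strictly between them when it is forced above tank-6 and also forced below tank-8.
Above tank-6: {tank-2, tank-14, tank-9, tank-5, tank-15, tank-11, tank-17, tank-1, tank-7}. Below tank-8: {tank-2}.
Intersection: {tank-2} — 1.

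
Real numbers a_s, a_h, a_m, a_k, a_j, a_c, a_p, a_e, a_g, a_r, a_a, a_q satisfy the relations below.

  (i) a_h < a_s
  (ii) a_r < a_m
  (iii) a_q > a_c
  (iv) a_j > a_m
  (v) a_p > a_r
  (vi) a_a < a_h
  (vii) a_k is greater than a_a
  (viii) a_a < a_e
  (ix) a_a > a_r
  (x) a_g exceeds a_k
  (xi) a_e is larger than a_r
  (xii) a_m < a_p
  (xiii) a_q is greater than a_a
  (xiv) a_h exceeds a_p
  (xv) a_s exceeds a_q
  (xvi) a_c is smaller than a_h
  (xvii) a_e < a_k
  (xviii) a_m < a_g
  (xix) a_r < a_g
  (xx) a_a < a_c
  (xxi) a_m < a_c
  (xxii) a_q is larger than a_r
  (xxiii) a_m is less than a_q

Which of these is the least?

a_r

Chaining upward from a_r: directly above it, a_m, a_a, a_q, a_e, a_p, a_g; then a_c, a_h, a_j, a_k, a_s.
That covers every other element, and nothing is given below a_r, so a_r is the least.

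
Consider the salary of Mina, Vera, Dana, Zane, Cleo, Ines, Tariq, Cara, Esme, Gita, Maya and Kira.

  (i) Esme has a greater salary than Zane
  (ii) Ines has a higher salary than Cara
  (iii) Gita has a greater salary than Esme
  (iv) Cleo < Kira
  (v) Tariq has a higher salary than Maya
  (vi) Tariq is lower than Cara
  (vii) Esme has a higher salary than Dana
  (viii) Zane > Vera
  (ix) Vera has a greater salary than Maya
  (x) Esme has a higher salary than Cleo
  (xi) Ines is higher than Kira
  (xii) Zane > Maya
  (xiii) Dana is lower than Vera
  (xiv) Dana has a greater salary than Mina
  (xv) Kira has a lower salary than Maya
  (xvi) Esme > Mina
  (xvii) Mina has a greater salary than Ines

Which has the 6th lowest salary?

Chaining the given pairs: Cleo < Kira < Maya < Tariq < Cara < Ines < Mina < Dana < Vera < Zane < Esme < Gita.
The 6th smallest is Ines.

Ines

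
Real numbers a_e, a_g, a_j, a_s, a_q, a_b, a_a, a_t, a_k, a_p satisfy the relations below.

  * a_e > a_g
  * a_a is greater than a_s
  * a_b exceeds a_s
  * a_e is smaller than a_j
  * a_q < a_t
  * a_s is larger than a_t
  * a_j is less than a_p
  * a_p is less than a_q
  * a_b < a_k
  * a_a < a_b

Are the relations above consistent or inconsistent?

Every relation is compatible with a_g < a_e < a_j < a_p < a_q < a_t < a_s < a_a < a_b < a_k; the set is consistent.

consistent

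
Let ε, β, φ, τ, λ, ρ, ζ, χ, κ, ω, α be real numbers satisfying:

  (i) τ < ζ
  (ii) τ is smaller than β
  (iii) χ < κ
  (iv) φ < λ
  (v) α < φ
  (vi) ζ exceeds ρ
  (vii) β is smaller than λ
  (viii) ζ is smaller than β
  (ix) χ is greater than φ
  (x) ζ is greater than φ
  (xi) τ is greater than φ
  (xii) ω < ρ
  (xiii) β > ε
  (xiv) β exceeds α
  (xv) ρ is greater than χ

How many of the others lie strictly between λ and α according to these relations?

Chaining upward from α reaches: φ, χ, τ, ρ, ζ, β, κ.
Chaining downward from λ reaches: φ, ω, χ, ε, τ, ρ, ζ, β.
Strictly between α and λ are those in both lists: φ, χ, τ, ρ, ζ, β — 6 elements.

6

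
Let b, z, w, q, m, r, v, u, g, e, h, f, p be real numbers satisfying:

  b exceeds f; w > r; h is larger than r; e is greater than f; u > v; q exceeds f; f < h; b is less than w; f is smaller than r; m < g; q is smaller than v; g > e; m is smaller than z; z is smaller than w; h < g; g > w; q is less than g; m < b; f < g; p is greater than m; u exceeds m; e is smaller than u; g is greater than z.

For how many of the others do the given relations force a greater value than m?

The elements the relations force above m are z, p, b, w, g, u — no chain reaches any other.
That is 6.

6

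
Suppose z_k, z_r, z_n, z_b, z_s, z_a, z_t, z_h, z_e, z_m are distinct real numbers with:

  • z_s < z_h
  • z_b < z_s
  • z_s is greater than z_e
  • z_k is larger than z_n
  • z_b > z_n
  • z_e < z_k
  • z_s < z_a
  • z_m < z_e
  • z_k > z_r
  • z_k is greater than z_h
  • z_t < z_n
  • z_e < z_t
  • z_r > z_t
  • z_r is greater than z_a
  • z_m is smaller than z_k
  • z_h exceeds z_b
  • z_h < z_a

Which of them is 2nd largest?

z_r

The consecutive relations fix a unique order: z_m < z_e < z_t < z_n < z_b < z_s < z_h < z_a < z_r < z_k.
The 2nd largest is z_r.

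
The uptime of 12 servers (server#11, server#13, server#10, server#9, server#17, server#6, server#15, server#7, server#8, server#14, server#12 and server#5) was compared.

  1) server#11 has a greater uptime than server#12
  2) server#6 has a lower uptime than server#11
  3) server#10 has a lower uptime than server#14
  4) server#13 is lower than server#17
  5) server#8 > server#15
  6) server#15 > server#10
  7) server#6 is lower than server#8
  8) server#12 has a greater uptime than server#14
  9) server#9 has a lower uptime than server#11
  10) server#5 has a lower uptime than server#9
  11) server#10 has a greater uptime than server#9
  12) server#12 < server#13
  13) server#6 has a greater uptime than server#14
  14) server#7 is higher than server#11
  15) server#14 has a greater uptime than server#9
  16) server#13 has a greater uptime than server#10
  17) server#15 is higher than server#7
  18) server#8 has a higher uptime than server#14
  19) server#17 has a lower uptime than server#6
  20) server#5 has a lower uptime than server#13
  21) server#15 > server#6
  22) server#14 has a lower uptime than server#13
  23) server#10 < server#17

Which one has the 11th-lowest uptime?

Piecing the relations together gives one ordering: server#5 < server#9 < server#10 < server#14 < server#12 < server#13 < server#17 < server#6 < server#11 < server#7 < server#15 < server#8.
The 11th smallest is server#15.

server#15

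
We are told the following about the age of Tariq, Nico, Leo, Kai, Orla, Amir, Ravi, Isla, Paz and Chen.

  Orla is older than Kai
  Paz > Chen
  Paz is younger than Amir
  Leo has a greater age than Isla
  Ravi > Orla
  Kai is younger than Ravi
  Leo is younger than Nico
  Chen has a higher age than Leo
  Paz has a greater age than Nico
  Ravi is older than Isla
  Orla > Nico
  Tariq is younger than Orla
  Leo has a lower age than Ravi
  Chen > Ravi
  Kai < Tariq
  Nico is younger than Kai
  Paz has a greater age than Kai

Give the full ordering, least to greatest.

Isla < Leo < Nico < Kai < Tariq < Orla < Ravi < Chen < Paz < Amir

Nothing is placed below Isla, so it is least; from there Isla < Leo; Leo < Nico; Nico < Kai; Kai < Tariq; Tariq < Orla; Orla < Ravi; Ravi < Chen; Chen < Paz; Paz < Amir, each given directly.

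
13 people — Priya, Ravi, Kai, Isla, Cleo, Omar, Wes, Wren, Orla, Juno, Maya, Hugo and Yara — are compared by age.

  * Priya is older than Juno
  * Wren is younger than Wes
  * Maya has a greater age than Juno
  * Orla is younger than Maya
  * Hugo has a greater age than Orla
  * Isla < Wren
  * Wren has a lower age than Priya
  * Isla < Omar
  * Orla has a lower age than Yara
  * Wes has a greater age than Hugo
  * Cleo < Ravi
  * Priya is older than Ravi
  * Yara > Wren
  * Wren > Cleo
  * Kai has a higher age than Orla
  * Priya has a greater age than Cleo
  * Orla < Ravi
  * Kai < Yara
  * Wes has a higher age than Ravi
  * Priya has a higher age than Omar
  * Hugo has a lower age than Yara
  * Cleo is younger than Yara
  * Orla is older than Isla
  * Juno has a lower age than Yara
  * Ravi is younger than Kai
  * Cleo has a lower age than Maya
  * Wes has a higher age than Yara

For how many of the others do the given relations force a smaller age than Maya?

4

Directly below Maya: Cleo, Orla, Juno.
One step further: Isla (4 so far).
Nothing else is reachable below Maya; 4 in all.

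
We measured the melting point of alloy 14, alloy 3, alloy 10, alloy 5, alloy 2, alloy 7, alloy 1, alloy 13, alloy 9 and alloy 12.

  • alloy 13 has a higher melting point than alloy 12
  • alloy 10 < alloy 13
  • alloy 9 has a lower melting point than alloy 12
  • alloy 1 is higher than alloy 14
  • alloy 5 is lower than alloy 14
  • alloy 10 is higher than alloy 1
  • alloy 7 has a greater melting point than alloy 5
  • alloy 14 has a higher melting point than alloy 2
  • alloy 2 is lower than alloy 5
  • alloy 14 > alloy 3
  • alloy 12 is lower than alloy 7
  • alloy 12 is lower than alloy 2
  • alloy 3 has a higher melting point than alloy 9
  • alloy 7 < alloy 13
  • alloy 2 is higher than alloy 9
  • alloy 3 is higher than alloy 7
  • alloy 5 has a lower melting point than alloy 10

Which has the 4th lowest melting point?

Chaining the given pairs: alloy 9 < alloy 12 < alloy 2 < alloy 5 < alloy 7 < alloy 3 < alloy 14 < alloy 1 < alloy 10 < alloy 13.
The 4th smallest is alloy 5.

alloy 5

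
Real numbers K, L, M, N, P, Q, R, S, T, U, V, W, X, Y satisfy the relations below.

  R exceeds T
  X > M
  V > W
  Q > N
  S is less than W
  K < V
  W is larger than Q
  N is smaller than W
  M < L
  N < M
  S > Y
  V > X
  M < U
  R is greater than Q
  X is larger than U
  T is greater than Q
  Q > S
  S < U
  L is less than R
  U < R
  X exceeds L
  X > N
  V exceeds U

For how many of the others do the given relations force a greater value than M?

5

Directly above M: L, U, X.
One step further: R, V (5 so far).
Nothing else is reachable above M; 5 in all.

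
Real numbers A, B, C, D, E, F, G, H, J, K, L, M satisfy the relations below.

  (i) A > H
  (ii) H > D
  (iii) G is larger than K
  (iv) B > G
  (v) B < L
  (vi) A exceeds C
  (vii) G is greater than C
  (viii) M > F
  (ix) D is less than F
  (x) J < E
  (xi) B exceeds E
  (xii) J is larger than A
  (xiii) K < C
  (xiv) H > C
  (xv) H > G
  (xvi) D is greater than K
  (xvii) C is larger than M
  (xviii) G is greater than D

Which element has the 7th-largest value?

The consecutive relations fix a unique order: K < D < F < M < C < G < H < A < J < E < B < L.
The 7th largest is G.

G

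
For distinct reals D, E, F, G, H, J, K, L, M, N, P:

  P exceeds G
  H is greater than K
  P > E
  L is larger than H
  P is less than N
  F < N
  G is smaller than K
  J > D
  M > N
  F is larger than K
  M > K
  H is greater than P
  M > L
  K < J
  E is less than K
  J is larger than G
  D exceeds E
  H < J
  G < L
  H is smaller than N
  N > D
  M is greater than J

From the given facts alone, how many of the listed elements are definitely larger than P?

5

The elements the relations force above P are H, N, J, L, M — no chain reaches any other.
That is 5.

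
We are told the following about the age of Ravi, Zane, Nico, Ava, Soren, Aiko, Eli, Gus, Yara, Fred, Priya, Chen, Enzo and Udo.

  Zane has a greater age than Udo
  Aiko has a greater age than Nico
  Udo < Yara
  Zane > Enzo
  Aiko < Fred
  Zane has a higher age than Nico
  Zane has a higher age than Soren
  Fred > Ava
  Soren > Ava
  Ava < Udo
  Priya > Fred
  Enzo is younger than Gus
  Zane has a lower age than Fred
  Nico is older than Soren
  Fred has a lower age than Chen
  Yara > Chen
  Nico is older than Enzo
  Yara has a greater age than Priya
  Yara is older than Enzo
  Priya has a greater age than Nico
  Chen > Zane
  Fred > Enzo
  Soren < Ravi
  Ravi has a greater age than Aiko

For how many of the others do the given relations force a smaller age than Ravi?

Directly below Ravi: Soren, Aiko.
One step further: Ava, Nico (4 so far).
One step further: Enzo (5 so far).
No other element is forced below Ravi by the given relations, so the count is 5.

5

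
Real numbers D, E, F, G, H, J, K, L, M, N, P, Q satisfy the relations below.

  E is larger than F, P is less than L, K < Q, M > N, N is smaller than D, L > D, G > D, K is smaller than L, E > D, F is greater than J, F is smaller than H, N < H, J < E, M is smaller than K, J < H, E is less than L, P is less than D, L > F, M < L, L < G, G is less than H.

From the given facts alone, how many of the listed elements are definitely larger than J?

5

Directly above J: F, E, H.
One step further: L (4 so far).
One step further: G (5 so far).
No other element is forced above J by the given relations, so the count is 5.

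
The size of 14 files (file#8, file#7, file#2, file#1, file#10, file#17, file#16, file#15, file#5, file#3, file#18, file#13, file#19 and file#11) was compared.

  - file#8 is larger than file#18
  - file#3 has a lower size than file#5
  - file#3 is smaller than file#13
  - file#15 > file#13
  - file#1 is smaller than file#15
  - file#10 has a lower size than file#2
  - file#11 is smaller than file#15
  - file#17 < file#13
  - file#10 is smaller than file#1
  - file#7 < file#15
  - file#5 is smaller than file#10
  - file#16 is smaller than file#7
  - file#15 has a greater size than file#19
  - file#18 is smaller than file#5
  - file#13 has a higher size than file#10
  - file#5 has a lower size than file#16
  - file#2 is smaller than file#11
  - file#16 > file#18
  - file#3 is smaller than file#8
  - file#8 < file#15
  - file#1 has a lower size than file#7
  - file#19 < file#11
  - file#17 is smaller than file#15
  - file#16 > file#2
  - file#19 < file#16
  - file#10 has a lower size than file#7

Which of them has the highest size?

file#15

Chaining downward from file#15: directly below it, file#1, file#19, file#17, file#13, file#11, file#7, file#8; then file#3, file#18, file#10, file#2, file#16; then file#5.
That covers every other element, and nothing is given above file#15, so file#15 is the highest size.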